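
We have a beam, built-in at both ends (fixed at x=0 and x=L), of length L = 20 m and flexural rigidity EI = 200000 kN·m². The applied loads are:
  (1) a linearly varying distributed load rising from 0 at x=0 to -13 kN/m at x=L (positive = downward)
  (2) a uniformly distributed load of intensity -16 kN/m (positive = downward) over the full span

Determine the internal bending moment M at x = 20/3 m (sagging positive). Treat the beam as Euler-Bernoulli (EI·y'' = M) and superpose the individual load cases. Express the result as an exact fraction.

M(20/3) = -18820/81 kN·m

Load 1 — triangular load w₀=-13 kN/m (0→w₀ over full span):
  M_1 = 3w₀Lx/20 - w₀L²/30 - w₀x³/(6L) = 3·(-13)·20·(20/3)/20 - (-13)·20²/30 - (-13)·(20/3)³/(6·20) = -4420/81 kN·m
Load 2 — uniform load w=-16 kN/m over full span:
  M_2 = wLx/2 - wL²/12 - wx²/2 = (-16)·20·(20/3)/2 - (-16)·20²/12 - (-16)·(20/3)²/2 = -1600/9 kN·m
Superposition: M = Σ M_i = -18820/81 kN·m ≈ -232.345679 kN·m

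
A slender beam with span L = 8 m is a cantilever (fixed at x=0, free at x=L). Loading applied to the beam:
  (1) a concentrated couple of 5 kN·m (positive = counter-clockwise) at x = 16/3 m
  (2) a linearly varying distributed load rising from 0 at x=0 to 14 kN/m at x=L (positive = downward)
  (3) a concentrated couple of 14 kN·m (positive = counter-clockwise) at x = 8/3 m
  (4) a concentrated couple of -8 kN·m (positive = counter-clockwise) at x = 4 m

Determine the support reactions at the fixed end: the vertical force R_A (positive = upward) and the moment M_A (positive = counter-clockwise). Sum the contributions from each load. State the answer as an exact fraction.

Load 1 — applied couple M₀=5 kN·m at a=16/3 m (b=L-a=8/3):
  R_A = 0 kN
  M_A = -M₀ = -5 kN·m
Load 2 — triangular load w₀=14 kN/m (0→w₀ over full span):
  R_A = w₀L/2 = 14·8/2 = 56 kN
  M_A = w₀L²/3 = 14·8²/3 = 896/3 kN·m
Load 3 — applied couple M₀=14 kN·m at a=8/3 m (b=L-a=16/3):
  R_A = 0 kN
  M_A = -M₀ = -14 kN·m
Load 4 — applied couple M₀=-8 kN·m at a=4 m (b=L-a=4):
  R_A = 0 kN
  M_A = -M₀ = -(-8) = 8 kN·m
Superposition: R_A = 56 kN, M_A = 863/3 kN·m

R_A = 56 kN, M_A = 863/3 kN·m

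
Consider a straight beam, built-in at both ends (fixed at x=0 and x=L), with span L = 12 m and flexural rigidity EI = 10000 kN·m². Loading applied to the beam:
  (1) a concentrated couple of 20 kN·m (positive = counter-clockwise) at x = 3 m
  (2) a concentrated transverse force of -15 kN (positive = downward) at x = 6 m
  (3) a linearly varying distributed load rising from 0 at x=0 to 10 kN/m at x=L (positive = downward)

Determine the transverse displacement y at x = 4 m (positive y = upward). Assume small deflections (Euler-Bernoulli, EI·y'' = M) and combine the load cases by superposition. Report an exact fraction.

y(4) = -133/22500 m

Load 1 — applied couple M₀=20 kN·m at a=3 m (b=L-a=9):
  y_1 = (R_Ax³/6 - M_Ax²/2 - M₀(x-a)²/2)/EI  [x>a] with R_A=15/8, M_A=-15/4 = ((15/8)·4³/6 - (-15/4)·4²/2 - 20·(4-3)²/2)/10000 = 1/250 m
Load 2 — point force P=-15 kN at a=6 m (b=L-a=6):
  y_2 = -Pb²x²(3aL-(3a+b)x)/(6L³EI)  [x≤a] = -(-15)·6²·4²·(3·6·12-(3·6+6)·4)/(6·12³·10000) = 1/100 m
Load 3 — triangular load w₀=10 kN/m (0→w₀ over full span):
  y_3 = -w₀x²(L-x)²(x+2L)/(120LEI) = -10·4²·(12-4)²·(4+2·12)/(120·12·10000) = -112/5625 m
Superposition: y = Σ y_i = -133/22500 m ≈ -0.005911 m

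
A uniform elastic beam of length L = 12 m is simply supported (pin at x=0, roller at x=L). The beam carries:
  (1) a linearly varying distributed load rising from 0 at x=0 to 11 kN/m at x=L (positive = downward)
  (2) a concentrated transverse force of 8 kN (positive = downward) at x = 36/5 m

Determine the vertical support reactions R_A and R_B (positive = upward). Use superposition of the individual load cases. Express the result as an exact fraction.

R_A = 126/5 kN, R_B = 244/5 kN

Load 1 — triangular load w₀=11 kN/m (0→w₀ over full span):
  R_A = w₀L/6 = 11·12/6 = 22 kN
  R_B = w₀L/3 = 11·12/3 = 44 kN
Load 2 — point force P=8 kN at a=36/5 m (b=L-a=24/5):
  R_A = Pb/L = 8·(24/5)/12 = 16/5 kN
  R_B = Pa/L = 8·(36/5)/12 = 24/5 kN
Superposition: R_A = 126/5 kN, R_B = 244/5 kN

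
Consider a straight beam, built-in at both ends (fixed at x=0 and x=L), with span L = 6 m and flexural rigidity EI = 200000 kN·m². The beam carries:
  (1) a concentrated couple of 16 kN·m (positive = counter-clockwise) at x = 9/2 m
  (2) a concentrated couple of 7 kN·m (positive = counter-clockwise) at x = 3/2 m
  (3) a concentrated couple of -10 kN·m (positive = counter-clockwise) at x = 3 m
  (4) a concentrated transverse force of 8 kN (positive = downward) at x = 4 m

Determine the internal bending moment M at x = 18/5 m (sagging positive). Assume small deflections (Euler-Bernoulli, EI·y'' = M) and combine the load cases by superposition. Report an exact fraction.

Load 1 — applied couple M₀=16 kN·m at a=9/2 m (b=L-a=3/2):
  M_1 = R_Ax - M_A  [x≤a] with R_A=3, M_A=5 = 3·(18/5) - 5 = 29/5 kN·m
Load 2 — applied couple M₀=7 kN·m at a=3/2 m (b=L-a=9/2):
  M_2 = R_Ax - M_A - M₀  [x>a] with R_A=21/16, M_A=-21/16 = (21/16)·(18/5) - (-21/16) - 7 = -77/80 kN·m
Load 3 — applied couple M₀=-10 kN·m at a=3 m (b=L-a=3):
  M_3 = R_Ax - M_A - M₀  [x>a] with R_A=-5/2, M_A=-5/2 = (-5/2)·(18/5) - (-5/2) - (-10) = 7/2 kN·m
Load 4 — point force P=8 kN at a=4 m (b=L-a=2):
  M_4 = Pb²(3a+b)x/L³ - Pab²/L²  [x≤a] = 8·2²·(3·4+2)·(18/5)/6³ - 8·4·2²/6² = 176/45 kN·m
Superposition: M = Σ M_i = 8819/720 kN·m ≈ 12.248611 kN·m

M(18/5) = 8819/720 kN·m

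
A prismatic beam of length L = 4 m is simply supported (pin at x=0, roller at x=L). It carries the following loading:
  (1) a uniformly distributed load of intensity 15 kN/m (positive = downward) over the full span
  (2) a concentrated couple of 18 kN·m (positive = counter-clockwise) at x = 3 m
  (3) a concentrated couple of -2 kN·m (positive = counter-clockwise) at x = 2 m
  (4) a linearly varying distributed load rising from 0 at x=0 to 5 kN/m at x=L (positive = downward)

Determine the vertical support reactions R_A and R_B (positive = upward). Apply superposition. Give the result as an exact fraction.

R_A = 112/3 kN, R_B = 98/3 kN

Load 1 — uniform load w=15 kN/m over full span:
  R_A = wL/2 = 15·4/2 = 30 kN
  R_B = wL/2 = 15·4/2 = 30 kN
Load 2 — applied couple M₀=18 kN·m at a=3 m (b=L-a=1):
  R_A = M₀/L = 18/4 = 9/2 kN
  R_B = -M₀/L = -18/4 = -9/2 kN
Load 3 — applied couple M₀=-2 kN·m at a=2 m (b=L-a=2):
  R_A = M₀/L = (-2)/4 = -1/2 kN
  R_B = -M₀/L = -(-2)/4 = 1/2 kN
Load 4 — triangular load w₀=5 kN/m (0→w₀ over full span):
  R_A = w₀L/6 = 5·4/6 = 10/3 kN
  R_B = w₀L/3 = 5·4/3 = 20/3 kN
Superposition: R_A = 112/3 kN, R_B = 98/3 kN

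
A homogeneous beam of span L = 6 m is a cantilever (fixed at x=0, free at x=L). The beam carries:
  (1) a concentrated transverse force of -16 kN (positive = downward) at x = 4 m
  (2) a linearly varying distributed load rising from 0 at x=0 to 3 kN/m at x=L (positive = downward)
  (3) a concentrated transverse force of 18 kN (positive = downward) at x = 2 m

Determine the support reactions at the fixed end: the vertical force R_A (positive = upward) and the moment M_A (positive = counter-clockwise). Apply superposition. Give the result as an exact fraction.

R_A = 11 kN, M_A = 8 kN·m

Load 1 — point force P=-16 kN at a=4 m (b=L-a=2):
  R_A = P = (-16) = -16 kN
  M_A = Pa = (-16)·4 = -64 kN·m
Load 2 — triangular load w₀=3 kN/m (0→w₀ over full span):
  R_A = w₀L/2 = 3·6/2 = 9 kN
  M_A = w₀L²/3 = 3·6²/3 = 36 kN·m
Load 3 — point force P=18 kN at a=2 m (b=L-a=4):
  R_A = P = 18 kN
  M_A = Pa = 18·2 = 36 kN·m
Superposition: R_A = 11 kN, M_A = 8 kN·m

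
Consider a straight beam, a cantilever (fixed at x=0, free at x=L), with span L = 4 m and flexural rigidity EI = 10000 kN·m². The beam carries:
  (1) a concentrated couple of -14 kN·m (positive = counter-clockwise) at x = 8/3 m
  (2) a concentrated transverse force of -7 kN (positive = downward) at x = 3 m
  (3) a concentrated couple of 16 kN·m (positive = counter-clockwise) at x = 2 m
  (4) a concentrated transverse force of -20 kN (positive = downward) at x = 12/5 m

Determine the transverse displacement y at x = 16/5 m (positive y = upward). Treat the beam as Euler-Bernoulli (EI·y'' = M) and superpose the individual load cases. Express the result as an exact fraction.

y(16/5) = 93713/4500000 m

Load 1 — applied couple M₀=-14 kN·m at a=8/3 m (b=L-a=4/3):
  y_1 = M₀a(2x-a)/(2EI)  [x>a] = (-14)·(8/3)·(2·(16/5)-(8/3))/(2·10000) = -196/28125 m
Load 2 — point force P=-7 kN at a=3 m (b=L-a=1):
  y_2 = -Pa²(3x-a)/(6EI)  [x>a] = -(-7)·3²·(3·(16/5)-3)/(6·10000) = 693/100000 m
Load 3 — applied couple M₀=16 kN·m at a=2 m (b=L-a=2):
  y_3 = M₀a(2x-a)/(2EI)  [x>a] = 16·2·(2·(16/5)-2)/(2·10000) = 22/3125 m
Load 4 — point force P=-20 kN at a=12/5 m (b=L-a=8/5):
  y_4 = -Pa²(3x-a)/(6EI)  [x>a] = -(-20)·(12/5)²·(3·(16/5)-(12/5))/(6·10000) = 216/15625 m
Superposition: y = Σ y_i = 93713/4500000 m ≈ 0.020825 m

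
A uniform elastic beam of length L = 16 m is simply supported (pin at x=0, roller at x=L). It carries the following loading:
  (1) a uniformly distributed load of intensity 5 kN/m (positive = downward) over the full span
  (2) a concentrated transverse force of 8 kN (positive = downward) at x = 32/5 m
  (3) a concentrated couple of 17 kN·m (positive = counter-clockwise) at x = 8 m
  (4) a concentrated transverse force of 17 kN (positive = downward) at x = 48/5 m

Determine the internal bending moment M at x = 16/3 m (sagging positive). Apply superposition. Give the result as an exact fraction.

Load 1 — uniform load w=5 kN/m over full span:
  M_1 = wx(L-x)/2 = 5·(16/3)·(16-(16/3))/2 = 1280/9 kN·m
Load 2 — point force P=8 kN at a=32/5 m (b=L-a=48/5):
  M_2 = Pbx/L  [x≤a] = 8·(48/5)·(16/3)/16 = 128/5 kN·m
Load 3 — applied couple M₀=17 kN·m at a=8 m (b=L-a=8):
  M_3 = M₀x/L  [x≤a] = 17·(16/3)/16 = 17/3 kN·m
Load 4 — point force P=17 kN at a=48/5 m (b=L-a=32/5):
  M_4 = Pbx/L  [x≤a] = 17·(32/5)·(16/3)/16 = 544/15 kN·m
Superposition: M = Σ M_i = 9439/45 kN·m ≈ 209.755556 kN·m

M(16/3) = 9439/45 kN·m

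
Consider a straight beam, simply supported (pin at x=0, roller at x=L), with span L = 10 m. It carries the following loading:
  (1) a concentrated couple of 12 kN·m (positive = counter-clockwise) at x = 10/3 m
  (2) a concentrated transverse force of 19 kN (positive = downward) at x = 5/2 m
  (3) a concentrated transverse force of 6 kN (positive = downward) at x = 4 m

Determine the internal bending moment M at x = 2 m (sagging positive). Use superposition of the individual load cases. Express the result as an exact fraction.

Load 1 — applied couple M₀=12 kN·m at a=10/3 m (b=L-a=20/3):
  M_1 = M₀x/L  [x≤a] = 12·2/10 = 12/5 kN·m
Load 2 — point force P=19 kN at a=5/2 m (b=L-a=15/2):
  M_2 = Pbx/L  [x≤a] = 19·(15/2)·2/10 = 57/2 kN·m
Load 3 — point force P=6 kN at a=4 m (b=L-a=6):
  M_3 = Pbx/L  [x≤a] = 6·6·2/10 = 36/5 kN·m
Superposition: M = Σ M_i = 381/10 kN·m ≈ 38.100000 kN·m

M(2) = 381/10 kN·m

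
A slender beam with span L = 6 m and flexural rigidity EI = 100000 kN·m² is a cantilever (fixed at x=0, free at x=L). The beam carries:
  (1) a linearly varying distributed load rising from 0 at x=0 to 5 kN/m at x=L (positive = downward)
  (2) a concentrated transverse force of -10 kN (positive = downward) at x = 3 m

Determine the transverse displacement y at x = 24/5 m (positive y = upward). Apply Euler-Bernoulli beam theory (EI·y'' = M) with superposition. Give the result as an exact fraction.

Load 1 — triangular load w₀=5 kN/m (0→w₀ over full span):
  y_1 = (w₀Lx³/12-w₀L²x²/6-w₀x⁵/(120L))/EI = (5·6·(24/5)³/12-5·6²·(24/5)²/6-5·(24/5)⁵/(120·6))/100000 = -42228/9765625 m
Load 2 — point force P=-10 kN at a=3 m (b=L-a=3):
  y_2 = -Pa²(3x-a)/(6EI)  [x>a] = -(-10)·3²·(3·(24/5)-3)/(6·100000) = 171/100000 m
Superposition: y = Σ y_i = -816921/312500000 m ≈ -0.002614 m

y(24/5) = -816921/312500000 m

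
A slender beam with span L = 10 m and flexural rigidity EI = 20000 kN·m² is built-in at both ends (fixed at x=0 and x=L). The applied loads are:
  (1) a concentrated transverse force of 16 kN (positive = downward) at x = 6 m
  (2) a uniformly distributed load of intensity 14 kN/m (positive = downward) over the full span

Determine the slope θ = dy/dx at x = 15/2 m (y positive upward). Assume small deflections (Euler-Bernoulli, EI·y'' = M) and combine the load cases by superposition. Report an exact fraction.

Load 1 — point force P=16 kN at a=6 m (b=L-a=4):
  θ_1 = Pa²(L-x)(2bL-(3b+a)(L-x))/(2L³EI)  [x>a] = 16·6²·(10-(15/2))·(2·4·10-(3·4+6)·(10-(15/2)))/(2·10³·20000) = 63/50000 rad
Load 2 — uniform load w=14 kN/m over full span:
  θ_2 = -wx(L-x)(L-2x)/(12EI) = -14·(15/2)·(10-(15/2))·(10-2·(15/2))/(12·20000) = 7/1280 rad
Superposition: θ = Σ θ_i = 5383/800000 rad ≈ 0.006729 rad

θ(15/2) = 5383/800000 rad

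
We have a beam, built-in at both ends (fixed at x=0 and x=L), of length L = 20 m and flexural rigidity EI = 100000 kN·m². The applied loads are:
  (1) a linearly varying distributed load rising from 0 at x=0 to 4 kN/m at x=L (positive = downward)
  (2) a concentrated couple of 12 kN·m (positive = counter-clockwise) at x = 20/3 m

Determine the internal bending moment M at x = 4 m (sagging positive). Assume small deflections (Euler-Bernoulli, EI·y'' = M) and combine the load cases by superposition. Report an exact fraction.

M(4) = -64/15 kN·m

Load 1 — triangular load w₀=4 kN/m (0→w₀ over full span):
  M_1 = 3w₀Lx/20 - w₀L²/30 - w₀x³/(6L) = 3·4·20·4/20 - 4·20²/30 - 4·4³/(6·20) = -112/15 kN·m
Load 2 — applied couple M₀=12 kN·m at a=20/3 m (b=L-a=40/3):
  M_2 = R_Ax - M_A  [x≤a] with R_A=4/5, M_A=0 = (4/5)·4 - 0 = 16/5 kN·m
Superposition: M = Σ M_i = -64/15 kN·m ≈ -4.266667 kN·m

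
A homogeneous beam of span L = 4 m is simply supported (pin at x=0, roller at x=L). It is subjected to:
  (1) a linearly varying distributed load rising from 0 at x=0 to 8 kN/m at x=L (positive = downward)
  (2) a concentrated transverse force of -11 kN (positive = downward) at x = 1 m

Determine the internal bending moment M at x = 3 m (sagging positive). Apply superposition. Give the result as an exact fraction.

Load 1 — triangular load w₀=8 kN/m (0→w₀ over full span):
  M_1 = w₀Lx/6 - w₀x³/(6L) = 8·4·3/6 - 8·3³/(6·4) = 7 kN·m
Load 2 — point force P=-11 kN at a=1 m (b=L-a=3):
  M_2 = Pa(L-x)/L  [x>a] = (-11)·1·(4-3)/4 = -11/4 kN·m
Superposition: M = Σ M_i = 17/4 kN·m ≈ 4.250000 kN·m

M(3) = 17/4 kN·m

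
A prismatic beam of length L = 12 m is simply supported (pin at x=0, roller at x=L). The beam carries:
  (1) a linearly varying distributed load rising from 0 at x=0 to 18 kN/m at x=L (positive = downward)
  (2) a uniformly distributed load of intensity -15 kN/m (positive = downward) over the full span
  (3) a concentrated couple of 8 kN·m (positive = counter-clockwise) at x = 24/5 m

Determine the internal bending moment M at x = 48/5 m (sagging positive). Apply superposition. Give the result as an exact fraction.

Load 1 — triangular load w₀=18 kN/m (0→w₀ over full span):
  M_1 = w₀Lx/6 - w₀x³/(6L) = 18·12·(48/5)/6 - 18·(48/5)³/(6·12) = 15552/125 kN·m
Load 2 — uniform load w=-15 kN/m over full span:
  M_2 = wx(L-x)/2 = (-15)·(48/5)·(12-(48/5))/2 = -864/5 kN·m
Load 3 — applied couple M₀=8 kN·m at a=24/5 m (b=L-a=36/5):
  M_3 = M₀x/L - M₀  [x>a] = 8·(48/5)/12 - 8 = -8/5 kN·m
Superposition: M = Σ M_i = -6248/125 kN·m ≈ -49.984000 kN·m

M(48/5) = -6248/125 kN·m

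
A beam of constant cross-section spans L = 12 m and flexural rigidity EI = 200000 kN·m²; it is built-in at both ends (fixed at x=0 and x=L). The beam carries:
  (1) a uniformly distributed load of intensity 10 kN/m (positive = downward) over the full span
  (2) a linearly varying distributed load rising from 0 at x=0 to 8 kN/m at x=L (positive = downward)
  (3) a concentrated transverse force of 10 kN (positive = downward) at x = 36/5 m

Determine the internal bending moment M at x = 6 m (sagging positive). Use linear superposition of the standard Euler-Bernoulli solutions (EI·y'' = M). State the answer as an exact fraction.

Load 1 — uniform load w=10 kN/m over full span:
  M_1 = wLx/2 - wL²/12 - wx²/2 = 10·12·6/2 - 10·12²/12 - 10·6²/2 = 60 kN·m
Load 2 — triangular load w₀=8 kN/m (0→w₀ over full span):
  M_2 = 3w₀Lx/20 - w₀L²/30 - w₀x³/(6L) = 3·8·12·6/20 - 8·12²/30 - 8·6³/(6·12) = 24 kN·m
Load 3 — point force P=10 kN at a=36/5 m (b=L-a=24/5):
  M_3 = Pb²(3a+b)x/L³ - Pab²/L²  [x≤a] = 10·(24/5)²·(3·(36/5)+(24/5))·6/12³ - 10·(36/5)·(24/5)²/12² = 48/5 kN·m
Superposition: M = Σ M_i = 468/5 kN·m ≈ 93.600000 kN·m

M(6) = 468/5 kN·m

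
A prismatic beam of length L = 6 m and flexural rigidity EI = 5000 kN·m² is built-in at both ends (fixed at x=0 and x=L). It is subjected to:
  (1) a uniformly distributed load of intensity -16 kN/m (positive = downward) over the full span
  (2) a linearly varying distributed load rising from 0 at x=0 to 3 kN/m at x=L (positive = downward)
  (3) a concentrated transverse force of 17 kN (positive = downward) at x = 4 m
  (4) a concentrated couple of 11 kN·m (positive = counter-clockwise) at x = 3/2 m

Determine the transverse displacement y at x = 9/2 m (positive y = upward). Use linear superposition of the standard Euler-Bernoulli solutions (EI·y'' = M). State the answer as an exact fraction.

y(9/2) = 153853/38400000 m

Load 1 — uniform load w=-16 kN/m over full span:
  y_1 = -wx²(L-x)²/(24EI) = -(-16)·(9/2)²·(6-(9/2))²/(24·5000) = 243/40000 m
Load 2 — triangular load w₀=3 kN/m (0→w₀ over full span):
  y_2 = -w₀x²(L-x)²(x+2L)/(120LEI) = -3·(9/2)²·(6-(9/2))²·((9/2)+2·6)/(120·6·5000) = -8019/12800000 m
Load 3 — point force P=17 kN at a=4 m (b=L-a=2):
  y_3 = -Pa²(L-x)²(3bL-(3b+a)(L-x))/(6L³EI)  [x>a] = -17·4²·(6-(9/2))²·(3·2·6-(3·2+4)·(6-(9/2)))/(6·6³·5000) = -119/60000 m
Load 4 — applied couple M₀=11 kN·m at a=3/2 m (b=L-a=9/2):
  y_4 = (R_Ax³/6 - M_Ax²/2 - M₀(x-a)²/2)/EI  [x>a] with R_A=33/16, M_A=-33/16 = ((33/16)·(9/2)³/6 - (-33/16)·(9/2)²/2 - 11·((9/2)-(3/2))²/2)/5000 = 693/1280000 m
Superposition: y = Σ y_i = 153853/38400000 m ≈ 0.004007 m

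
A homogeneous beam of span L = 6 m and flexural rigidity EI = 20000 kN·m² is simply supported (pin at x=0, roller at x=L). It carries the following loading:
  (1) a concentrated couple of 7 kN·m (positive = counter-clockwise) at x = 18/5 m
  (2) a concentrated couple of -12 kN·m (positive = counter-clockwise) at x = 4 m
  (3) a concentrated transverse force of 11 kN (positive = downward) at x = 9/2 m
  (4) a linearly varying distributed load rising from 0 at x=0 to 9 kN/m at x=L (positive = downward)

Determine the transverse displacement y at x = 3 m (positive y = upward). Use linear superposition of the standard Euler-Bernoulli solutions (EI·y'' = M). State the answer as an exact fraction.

Load 1 — applied couple M₀=7 kN·m at a=18/5 m (b=L-a=12/5):
  y_1 = (M₀x³/(6L)+C₁x)/EI  [x≤a] with C₁=M₀(3b²-L²)/(6L)=-91/25 = (7·3³/(6·6)+(-91/25)·3)/20000 = -567/2000000 m
Load 2 — applied couple M₀=-12 kN·m at a=4 m (b=L-a=2):
  y_2 = (M₀x³/(6L)+C₁x)/EI  [x≤a] with C₁=M₀(3b²-L²)/(6L)=8 = ((-12)·3³/(6·6)+8·3)/20000 = 3/4000 m
Load 3 — point force P=11 kN at a=9/2 m (b=L-a=3/2):
  y_3 = -Pbx(L²-b²-x²)/(6LEI)  [x≤a] = -11·(3/2)·3·(6²-(3/2)²-3²)/(6·6·20000) = -1089/640000 m
Load 4 — triangular load w₀=9 kN/m (0→w₀ over full span):
  y_4 = -w₀x(7L⁴-10L²x²+3x⁴)/(360LEI) = -9·3·(7·6⁴-10·6²·3²+3·3⁴)/(360·6·20000) = -243/64000 m
Superposition: y = Σ y_i = -80511/16000000 m ≈ -0.005032 m

y(3) = -80511/16000000 m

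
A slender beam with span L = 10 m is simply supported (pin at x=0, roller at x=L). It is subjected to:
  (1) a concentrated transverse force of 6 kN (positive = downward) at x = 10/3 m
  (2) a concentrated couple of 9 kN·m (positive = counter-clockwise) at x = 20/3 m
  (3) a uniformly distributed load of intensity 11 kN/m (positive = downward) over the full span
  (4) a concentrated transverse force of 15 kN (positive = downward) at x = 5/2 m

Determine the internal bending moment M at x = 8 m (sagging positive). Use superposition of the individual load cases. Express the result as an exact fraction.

Load 1 — point force P=6 kN at a=10/3 m (b=L-a=20/3):
  M_1 = Pa(L-x)/L  [x>a] = 6·(10/3)·(10-8)/10 = 4 kN·m
Load 2 — applied couple M₀=9 kN·m at a=20/3 m (b=L-a=10/3):
  M_2 = M₀x/L - M₀  [x>a] = 9·8/10 - 9 = -9/5 kN·m
Load 3 — uniform load w=11 kN/m over full span:
  M_3 = wx(L-x)/2 = 11·8·(10-8)/2 = 88 kN·m
Load 4 — point force P=15 kN at a=5/2 m (b=L-a=15/2):
  M_4 = Pa(L-x)/L  [x>a] = 15·(5/2)·(10-8)/10 = 15/2 kN·m
Superposition: M = Σ M_i = 977/10 kN·m ≈ 97.700000 kN·m

M(8) = 977/10 kN·m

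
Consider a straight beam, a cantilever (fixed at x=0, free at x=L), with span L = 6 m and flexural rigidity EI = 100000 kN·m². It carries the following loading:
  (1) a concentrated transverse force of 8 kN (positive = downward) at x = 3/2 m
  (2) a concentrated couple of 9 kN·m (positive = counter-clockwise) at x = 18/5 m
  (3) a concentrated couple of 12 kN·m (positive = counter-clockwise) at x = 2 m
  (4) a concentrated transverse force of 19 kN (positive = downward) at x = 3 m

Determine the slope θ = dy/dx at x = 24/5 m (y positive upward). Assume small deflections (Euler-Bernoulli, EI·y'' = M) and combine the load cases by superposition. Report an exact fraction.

θ(24/5) = -381/1000000 rad

Load 1 — point force P=8 kN at a=3/2 m (b=L-a=9/2):
  θ_1 = -Pa²/(2EI)  [x>a] = -8·(3/2)²/(2·100000) = -9/100000 rad
Load 2 — applied couple M₀=9 kN·m at a=18/5 m (b=L-a=12/5):
  θ_2 = M₀a/EI  [x>a] = 9·(18/5)/100000 = 81/250000 rad
Load 3 — applied couple M₀=12 kN·m at a=2 m (b=L-a=4):
  θ_3 = M₀a/EI  [x>a] = 12·2/100000 = 3/12500 rad
Load 4 — point force P=19 kN at a=3 m (b=L-a=3):
  θ_4 = -Pa²/(2EI)  [x>a] = -19·3²/(2·100000) = -171/200000 rad
Superposition: θ = Σ θ_i = -381/1000000 rad ≈ -0.000381 rad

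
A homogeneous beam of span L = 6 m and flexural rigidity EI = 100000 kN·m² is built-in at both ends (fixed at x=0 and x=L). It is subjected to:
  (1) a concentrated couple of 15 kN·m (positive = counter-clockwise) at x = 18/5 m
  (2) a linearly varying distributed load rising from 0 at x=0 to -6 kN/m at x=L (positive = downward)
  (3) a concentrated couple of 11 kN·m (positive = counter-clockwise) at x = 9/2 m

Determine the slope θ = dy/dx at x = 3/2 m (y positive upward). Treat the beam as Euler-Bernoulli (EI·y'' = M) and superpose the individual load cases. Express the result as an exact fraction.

Load 1 — applied couple M₀=15 kN·m at a=18/5 m (b=L-a=12/5):
  θ_1 = (R_Ax²/2 - M_Ax)/EI  [x≤a] with R_A=18/5, M_A=24/5 = ((18/5)·(3/2)²/2 - (24/5)·(3/2))/100000 = -63/2000000 rad
Load 2 — triangular load w₀=-6 kN/m (0→w₀ over full span):
  θ_2 = -w₀(2x(L-x)(L-2x)(x+2L)+x²(L-x)²)/(120LEI) = -(-6)·(2·(3/2)·(6-(3/2))·(6-2·(3/2))·((3/2)+2·6)+(3/2)²·(6-(3/2))²)/(120·6·100000) = 3159/64000000 rad
Load 3 — applied couple M₀=11 kN·m at a=9/2 m (b=L-a=3/2):
  θ_3 = (R_Ax²/2 - M_Ax)/EI  [x≤a] with R_A=33/16, M_A=55/16 = ((33/16)·(3/2)²/2 - (55/16)·(3/2))/100000 = -363/12800000 rad
Superposition: θ = Σ θ_i = -21/2000000 rad ≈ -0.000010 rad

θ(3/2) = -21/2000000 rad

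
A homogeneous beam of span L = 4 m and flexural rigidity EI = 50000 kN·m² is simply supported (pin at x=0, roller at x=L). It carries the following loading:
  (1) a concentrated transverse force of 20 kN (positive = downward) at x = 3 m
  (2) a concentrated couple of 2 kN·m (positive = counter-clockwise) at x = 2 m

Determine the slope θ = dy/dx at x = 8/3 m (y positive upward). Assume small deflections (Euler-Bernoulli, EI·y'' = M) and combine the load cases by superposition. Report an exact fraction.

θ(8/3) = 97/900000 rad

Load 1 — point force P=20 kN at a=3 m (b=L-a=1):
  θ_1 = -Pb(L²-b²-3x²)/(6LEI)  [x≤a] = -20·1·(4²-1²-3·(8/3)²)/(6·4·50000) = 19/180000 rad
Load 2 — applied couple M₀=2 kN·m at a=2 m (b=L-a=2):
  θ_2 = (M₀x²/(2L)-M₀(x-a)+C₁)/EI  [x>a] with C₁=M₀(3b²-L²)/(6L)=-1/3 = (2·(8/3)²/(2·4)-2·((8/3)-2)+(-1/3))/50000 = 1/450000 rad
Superposition: θ = Σ θ_i = 97/900000 rad ≈ 0.000108 rad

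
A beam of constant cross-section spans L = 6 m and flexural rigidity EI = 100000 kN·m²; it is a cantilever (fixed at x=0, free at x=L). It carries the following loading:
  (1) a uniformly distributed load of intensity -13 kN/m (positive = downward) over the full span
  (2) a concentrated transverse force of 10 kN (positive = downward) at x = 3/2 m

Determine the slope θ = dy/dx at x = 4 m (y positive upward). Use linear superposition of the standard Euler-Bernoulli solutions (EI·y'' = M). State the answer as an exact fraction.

Load 1 — uniform load w=-13 kN/m over full span:
  θ_1 = -wx(x²-3Lx+3L²)/(6EI) = -(-13)·4·(4²-3·6·4+3·6²)/(6·100000) = 169/37500 rad
Load 2 — point force P=10 kN at a=3/2 m (b=L-a=9/2):
  θ_2 = -Pa²/(2EI)  [x>a] = -10·(3/2)²/(2·100000) = -9/80000 rad
Superposition: θ = Σ θ_i = 5273/1200000 rad ≈ 0.004394 rad

θ(4) = 5273/1200000 rad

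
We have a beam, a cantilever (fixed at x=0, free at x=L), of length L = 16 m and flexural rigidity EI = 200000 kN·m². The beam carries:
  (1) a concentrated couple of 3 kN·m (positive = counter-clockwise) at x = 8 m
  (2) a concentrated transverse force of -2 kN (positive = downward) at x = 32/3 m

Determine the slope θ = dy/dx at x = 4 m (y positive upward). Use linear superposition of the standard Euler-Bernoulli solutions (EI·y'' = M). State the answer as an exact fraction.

Load 1 — applied couple M₀=3 kN·m at a=8 m (b=L-a=8):
  θ_1 = M₀x/EI  [x≤a] = 3·4/200000 = 3/50000 rad
Load 2 — point force P=-2 kN at a=32/3 m (b=L-a=16/3):
  θ_2 = -Px(2a-x)/(2EI)  [x≤a] = -(-2)·4·(2·(32/3)-4)/(2·200000) = 13/37500 rad
Superposition: θ = Σ θ_i = 61/150000 rad ≈ 0.000407 rad

θ(4) = 61/150000 rad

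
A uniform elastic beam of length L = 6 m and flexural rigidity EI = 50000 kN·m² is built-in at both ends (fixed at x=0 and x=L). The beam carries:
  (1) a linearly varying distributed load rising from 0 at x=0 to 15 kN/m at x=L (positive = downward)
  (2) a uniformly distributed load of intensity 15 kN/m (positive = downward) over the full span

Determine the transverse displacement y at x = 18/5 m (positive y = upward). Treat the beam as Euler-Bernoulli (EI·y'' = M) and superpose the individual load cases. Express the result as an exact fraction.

y(18/5) = -13851/9765625 m

Load 1 — triangular load w₀=15 kN/m (0→w₀ over full span):
  y_1 = -w₀x²(L-x)²(x+2L)/(120LEI) = -15·(18/5)²·(6-(18/5))²·((18/5)+2·6)/(120·6·50000) = -9477/19531250 m
Load 2 — uniform load w=15 kN/m over full span:
  y_2 = -wx²(L-x)²/(24EI) = -15·(18/5)²·(6-(18/5))²/(24·50000) = -729/781250 m
Superposition: y = Σ y_i = -13851/9765625 m ≈ -0.001418 m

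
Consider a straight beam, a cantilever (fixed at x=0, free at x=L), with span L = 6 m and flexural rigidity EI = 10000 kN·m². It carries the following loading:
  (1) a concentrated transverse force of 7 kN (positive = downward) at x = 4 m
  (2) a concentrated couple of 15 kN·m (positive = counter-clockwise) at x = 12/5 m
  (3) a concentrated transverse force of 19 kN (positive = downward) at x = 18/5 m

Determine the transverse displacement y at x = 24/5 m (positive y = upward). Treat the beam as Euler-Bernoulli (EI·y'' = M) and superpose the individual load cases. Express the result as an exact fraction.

Load 1 — point force P=7 kN at a=4 m (b=L-a=2):
  y_1 = -Pa²(3x-a)/(6EI)  [x>a] = -7·4²·(3·(24/5)-4)/(6·10000) = -182/9375 m
Load 2 — applied couple M₀=15 kN·m at a=12/5 m (b=L-a=18/5):
  y_2 = M₀a(2x-a)/(2EI)  [x>a] = 15·(12/5)·(2·(24/5)-(12/5))/(2·10000) = 81/6250 m
Load 3 — point force P=19 kN at a=18/5 m (b=L-a=12/5):
  y_3 = -Pa²(3x-a)/(6EI)  [x>a] = -19·(18/5)²·(3·(24/5)-(18/5))/(6·10000) = -13851/312500 m
Superposition: y = Σ y_i = -47603/937500 m ≈ -0.050777 m

y(24/5) = -47603/937500 m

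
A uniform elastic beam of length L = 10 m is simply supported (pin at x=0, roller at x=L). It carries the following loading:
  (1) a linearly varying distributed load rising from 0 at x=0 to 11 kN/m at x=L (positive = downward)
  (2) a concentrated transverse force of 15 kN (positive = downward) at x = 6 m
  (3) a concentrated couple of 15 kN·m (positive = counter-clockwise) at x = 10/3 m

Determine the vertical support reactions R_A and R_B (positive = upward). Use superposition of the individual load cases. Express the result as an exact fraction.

Load 1 — triangular load w₀=11 kN/m (0→w₀ over full span):
  R_A = w₀L/6 = 11·10/6 = 55/3 kN
  R_B = w₀L/3 = 11·10/3 = 110/3 kN
Load 2 — point force P=15 kN at a=6 m (b=L-a=4):
  R_A = Pb/L = 15·4/10 = 6 kN
  R_B = Pa/L = 15·6/10 = 9 kN
Load 3 — applied couple M₀=15 kN·m at a=10/3 m (b=L-a=20/3):
  R_A = M₀/L = 15/10 = 3/2 kN
  R_B = -M₀/L = -15/10 = -3/2 kN
Superposition: R_A = 155/6 kN, R_B = 265/6 kN

R_A = 155/6 kN, R_B = 265/6 kN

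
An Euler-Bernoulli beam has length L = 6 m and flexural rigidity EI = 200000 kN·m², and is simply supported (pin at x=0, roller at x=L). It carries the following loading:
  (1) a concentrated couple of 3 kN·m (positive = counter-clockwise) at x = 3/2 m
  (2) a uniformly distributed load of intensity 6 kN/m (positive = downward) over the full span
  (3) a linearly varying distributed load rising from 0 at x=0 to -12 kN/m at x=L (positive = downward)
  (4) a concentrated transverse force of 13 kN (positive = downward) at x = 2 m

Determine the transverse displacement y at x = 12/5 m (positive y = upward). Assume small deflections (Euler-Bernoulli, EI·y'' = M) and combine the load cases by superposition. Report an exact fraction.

Load 1 — applied couple M₀=3 kN·m at a=3/2 m (b=L-a=9/2):
  y_1 = (M₀x³/(6L)-M₀(x-a)²/2+C₁x)/EI  [x>a] with C₁=M₀(3b²-L²)/(6L)=33/16 = (3·(12/5)³/(6·6)-3·((12/5)-(3/2))²/2+(33/16)·(12/5))/200000 = 4887/200000000 m
Load 2 — uniform load w=6 kN/m over full span:
  y_2 = -wx(L³-2Lx²+x³)/(24EI) = -6·(12/5)·(6³-2·6·(12/5)²+(12/5)³)/(24·200000) = -7533/15625000 m
Load 3 — triangular load w₀=-12 kN/m (0→w₀ over full span):
  y_3 = -w₀x(7L⁴-10L²x²+3x⁴)/(360LEI) = -(-12)·(12/5)·(7·6⁴-10·6²·(12/5)²+3·(12/5)⁴)/(360·6·200000) = 92421/195312500 m
Load 4 — point force P=13 kN at a=2 m (b=L-a=4):
  y_4 = -Pa(L-x)(2Lx-a²-x²)/(6LEI)  [x>a] = -13·2·(6-(12/5))·(2·6·(12/5)-2²-(12/5)²)/(6·6·200000) = -1547/6250000 m
Superposition: y = Σ y_i = -5800037/25000000000 m ≈ -0.000232 m

y(12/5) = -5800037/25000000000 m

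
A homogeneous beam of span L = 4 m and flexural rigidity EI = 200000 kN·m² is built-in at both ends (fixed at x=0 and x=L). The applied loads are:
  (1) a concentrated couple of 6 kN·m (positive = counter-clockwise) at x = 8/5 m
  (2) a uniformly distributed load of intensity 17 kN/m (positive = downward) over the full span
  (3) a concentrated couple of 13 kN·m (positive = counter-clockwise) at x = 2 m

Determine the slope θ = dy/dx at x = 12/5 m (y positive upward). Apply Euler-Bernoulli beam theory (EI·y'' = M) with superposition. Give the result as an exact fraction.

θ(12/5) = 1589/62500000 rad

Load 1 — applied couple M₀=6 kN·m at a=8/5 m (b=L-a=12/5):
  θ_1 = (R_Ax²/2 - M_Ax - M₀(x-a))/EI  [x>a] with R_A=54/25, M_A=18/25 = ((54/25)·(12/5)²/2 - (18/25)·(12/5) - 6·((12/5)-(8/5)))/200000 = -3/1953125 rad
Load 2 — uniform load w=17 kN/m over full span:
  θ_2 = -wx(L-x)(L-2x)/(12EI) = -17·(12/5)·(4-(12/5))·(4-2·(12/5))/(12·200000) = 17/781250 rad
Load 3 — applied couple M₀=13 kN·m at a=2 m (b=L-a=2):
  θ_3 = (R_Ax²/2 - M_Ax - M₀(x-a))/EI  [x>a] with R_A=39/8, M_A=13/4 = ((39/8)·(12/5)²/2 - (13/4)·(12/5) - 13·((12/5)-2))/200000 = 13/2500000 rad
Superposition: θ = Σ θ_i = 1589/62500000 rad ≈ 0.000025 rad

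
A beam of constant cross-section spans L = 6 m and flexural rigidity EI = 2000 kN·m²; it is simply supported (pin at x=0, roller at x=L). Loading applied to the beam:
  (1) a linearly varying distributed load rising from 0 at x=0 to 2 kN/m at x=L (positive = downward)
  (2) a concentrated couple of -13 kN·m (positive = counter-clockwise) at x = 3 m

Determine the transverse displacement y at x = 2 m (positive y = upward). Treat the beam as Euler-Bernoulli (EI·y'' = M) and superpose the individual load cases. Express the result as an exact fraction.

Load 1 — triangular load w₀=2 kN/m (0→w₀ over full span):
  y_1 = -w₀x(7L⁴-10L²x²+3x⁴)/(360LEI) = -2·2·(7·6⁴-10·6²·2²+3·2⁴)/(360·6·2000) = -8/1125 m
Load 2 — applied couple M₀=-13 kN·m at a=3 m (b=L-a=3):
  y_2 = (M₀x³/(6L)+C₁x)/EI  [x≤a] with C₁=M₀(3b²-L²)/(6L)=13/4 = ((-13)·2³/(6·6)+(13/4)·2)/2000 = 13/7200 m
Superposition: y = Σ y_i = -191/36000 m ≈ -0.005306 m

y(2) = -191/36000 m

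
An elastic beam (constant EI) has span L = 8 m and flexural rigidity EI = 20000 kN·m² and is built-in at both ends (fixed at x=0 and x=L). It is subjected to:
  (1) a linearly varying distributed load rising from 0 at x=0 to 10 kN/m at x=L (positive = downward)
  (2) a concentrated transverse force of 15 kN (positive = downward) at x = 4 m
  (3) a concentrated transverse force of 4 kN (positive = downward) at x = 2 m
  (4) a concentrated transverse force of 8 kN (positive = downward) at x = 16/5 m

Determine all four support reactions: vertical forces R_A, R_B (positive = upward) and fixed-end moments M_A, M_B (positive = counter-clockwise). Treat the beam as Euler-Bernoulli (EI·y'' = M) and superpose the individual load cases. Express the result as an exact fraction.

Load 1 — triangular load w₀=10 kN/m (0→w₀ over full span):
  R_A = 3w₀L/20 = 3·10·8/20 = 12 kN
  M_A = w₀L²/30 = 10·8²/30 = 64/3 kN·m
  R_B = 7w₀L/20 = 7·10·8/20 = 28 kN
  M_B = -w₀L²/20 = -10·8²/20 = -32 kN·m
Load 2 — point force P=15 kN at a=4 m (b=L-a=4):
  R_A = Pb²(3a+b)/L³ = 15·4²·(3·4+4)/8³ = 15/2 kN
  M_A = Pab²/L² = 15·4·4²/8² = 15 kN·m
  R_B = Pa²(a+3b)/L³ = 15·4²·(4+3·4)/8³ = 15/2 kN
  M_B = -Pa²b/L² = -15·4²·4/8² = -15 kN·m
Load 3 — point force P=4 kN at a=2 m (b=L-a=6):
  R_A = Pb²(3a+b)/L³ = 4·6²·(3·2+6)/8³ = 27/8 kN
  M_A = Pab²/L² = 4·2·6²/8² = 9/2 kN·m
  R_B = Pa²(a+3b)/L³ = 4·2²·(2+3·6)/8³ = 5/8 kN
  M_B = -Pa²b/L² = -4·2²·6/8² = -3/2 kN·m
Load 4 — point force P=8 kN at a=16/5 m (b=L-a=24/5):
  R_A = Pb²(3a+b)/L³ = 8·(24/5)²·(3·(16/5)+(24/5))/8³ = 648/125 kN
  M_A = Pab²/L² = 8·(16/5)·(24/5)²/8² = 1152/125 kN·m
  R_B = Pa²(a+3b)/L³ = 8·(16/5)²·((16/5)+3·(24/5))/8³ = 352/125 kN
  M_B = -Pa²b/L² = -8·(16/5)²·(24/5)/8² = -768/125 kN·m
Superposition: R_A = 28059/1000 kN, M_A = 37537/750 kN·m, R_B = 38941/1000 kN, M_B = -13661/250 kN·m

R_A = 28059/1000 kN, M_A = 37537/750 kN·m, R_B = 38941/1000 kN, M_B = -13661/250 kN·m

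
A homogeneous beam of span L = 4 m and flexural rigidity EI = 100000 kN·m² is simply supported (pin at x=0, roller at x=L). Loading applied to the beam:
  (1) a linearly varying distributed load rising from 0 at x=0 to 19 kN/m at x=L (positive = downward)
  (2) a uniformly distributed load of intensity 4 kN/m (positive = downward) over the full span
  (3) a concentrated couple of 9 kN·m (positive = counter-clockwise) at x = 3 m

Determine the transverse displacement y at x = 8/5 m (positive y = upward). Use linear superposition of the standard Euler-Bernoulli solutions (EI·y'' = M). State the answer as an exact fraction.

Load 1 — triangular load w₀=19 kN/m (0→w₀ over full span):
  y_1 = -w₀x(7L⁴-10L²x²+3x⁴)/(360LEI) = -19·(8/5)·(7·4⁴-10·4²·(8/5)²+3·(8/5)⁴)/(360·4·100000) = -43358/146484375 m
Load 2 — uniform load w=4 kN/m over full span:
  y_2 = -wx(L³-2Lx²+x³)/(24EI) = -4·(8/5)·(4³-2·4·(8/5)²+(8/5)³)/(24·100000) = -248/1953125 m
Load 3 — applied couple M₀=9 kN·m at a=3 m (b=L-a=1):
  y_3 = (M₀x³/(6L)+C₁x)/EI  [x≤a] with C₁=M₀(3b²-L²)/(6L)=-39/8 = (9·(8/5)³/(6·4)+(-39/8)·(8/5))/100000 = -783/12500000 m
Superposition: y = Σ y_i = -2276281/4687500000 m ≈ -0.000486 m

y(8/5) = -2276281/4687500000 m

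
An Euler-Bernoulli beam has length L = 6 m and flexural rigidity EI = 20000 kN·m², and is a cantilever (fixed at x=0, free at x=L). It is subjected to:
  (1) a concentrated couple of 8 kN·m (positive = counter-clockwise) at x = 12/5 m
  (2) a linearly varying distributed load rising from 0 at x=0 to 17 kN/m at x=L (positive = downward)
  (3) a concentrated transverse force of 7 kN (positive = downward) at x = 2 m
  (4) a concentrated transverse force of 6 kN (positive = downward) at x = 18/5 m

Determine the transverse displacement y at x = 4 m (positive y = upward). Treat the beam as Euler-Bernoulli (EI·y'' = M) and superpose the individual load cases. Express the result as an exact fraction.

Load 1 — applied couple M₀=8 kN·m at a=12/5 m (b=L-a=18/5):
  y_1 = M₀a(2x-a)/(2EI)  [x>a] = 8·(12/5)·(2·4-(12/5))/(2·20000) = 42/15625 m
Load 2 — triangular load w₀=17 kN/m (0→w₀ over full span):
  y_2 = (w₀Lx³/12-w₀L²x²/6-w₀x⁵/(120L))/EI = (17·6·4³/12-17·6²·4²/6-17·4⁵/(120·6))/20000 = -1564/28125 m
Load 3 — point force P=7 kN at a=2 m (b=L-a=4):
  y_3 = -Pa²(3x-a)/(6EI)  [x>a] = -7·2²·(3·4-2)/(6·20000) = -7/3000 m
Load 4 — point force P=6 kN at a=18/5 m (b=L-a=12/5):
  y_4 = -Pa²(3x-a)/(6EI)  [x>a] = -6·(18/5)²·(3·4-(18/5))/(6·20000) = -1701/312500 m
Superposition: y = Σ y_i = -341423/5625000 m ≈ -0.060697 m

y(4) = -341423/5625000 m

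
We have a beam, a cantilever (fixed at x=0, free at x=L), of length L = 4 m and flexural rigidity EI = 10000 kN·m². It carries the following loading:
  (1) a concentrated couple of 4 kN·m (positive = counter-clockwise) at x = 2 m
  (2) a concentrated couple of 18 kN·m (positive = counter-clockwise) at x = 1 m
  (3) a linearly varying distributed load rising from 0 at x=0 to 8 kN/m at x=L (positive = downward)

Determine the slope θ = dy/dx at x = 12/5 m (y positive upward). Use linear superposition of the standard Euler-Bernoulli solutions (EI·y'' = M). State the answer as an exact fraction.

θ(12/5) = -10339/3125000 rad

Load 1 — applied couple M₀=4 kN·m at a=2 m (b=L-a=2):
  θ_1 = M₀a/EI  [x>a] = 4·2/10000 = 1/1250 rad
Load 2 — applied couple M₀=18 kN·m at a=1 m (b=L-a=3):
  θ_2 = M₀a/EI  [x>a] = 18·1/10000 = 9/5000 rad
Load 3 — triangular load w₀=8 kN/m (0→w₀ over full span):
  θ_3 = (w₀Lx²/4-w₀L²x/3-w₀x⁴/(24L))/EI = (8·4·(12/5)²/4-8·4²·(12/5)/3-8·(12/5)⁴/(24·4))/10000 = -2308/390625 rad
Superposition: θ = Σ θ_i = -10339/3125000 rad ≈ -0.003308 rad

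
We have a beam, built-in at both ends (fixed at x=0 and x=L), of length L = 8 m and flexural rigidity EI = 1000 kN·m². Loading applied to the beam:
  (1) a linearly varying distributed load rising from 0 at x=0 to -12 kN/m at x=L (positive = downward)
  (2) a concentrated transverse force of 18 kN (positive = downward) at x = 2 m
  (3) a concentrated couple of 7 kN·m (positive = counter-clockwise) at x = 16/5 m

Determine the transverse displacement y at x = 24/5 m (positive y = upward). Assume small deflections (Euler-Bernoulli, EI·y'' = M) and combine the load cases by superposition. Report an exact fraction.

y(24/5) = 91268/1953125 m

Load 1 — triangular load w₀=-12 kN/m (0→w₀ over full span):
  y_1 = -w₀x²(L-x)²(x+2L)/(120LEI) = -(-12)·(24/5)²·(8-(24/5))²·((24/5)+2·8)/(120·8·1000) = 119808/1953125 m
Load 2 — point force P=18 kN at a=2 m (b=L-a=6):
  y_2 = -Pa²(L-x)²(3bL-(3b+a)(L-x))/(6L³EI)  [x>a] = -18·2²·(8-(24/5))²·(3·6·8-(3·6+2)·(8-(24/5)))/(6·8³·1000) = -12/625 m
Load 3 — applied couple M₀=7 kN·m at a=16/5 m (b=L-a=24/5):
  y_3 = (R_Ax³/6 - M_Ax²/2 - M₀(x-a)²/2)/EI  [x>a] with R_A=63/50, M_A=21/25 = ((63/50)·(24/5)³/6 - (21/25)·(24/5)²/2 - 7·((24/5)-(16/5))²/2)/1000 = 1792/390625 m
Superposition: y = Σ y_i = 91268/1953125 m ≈ 0.046729 m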